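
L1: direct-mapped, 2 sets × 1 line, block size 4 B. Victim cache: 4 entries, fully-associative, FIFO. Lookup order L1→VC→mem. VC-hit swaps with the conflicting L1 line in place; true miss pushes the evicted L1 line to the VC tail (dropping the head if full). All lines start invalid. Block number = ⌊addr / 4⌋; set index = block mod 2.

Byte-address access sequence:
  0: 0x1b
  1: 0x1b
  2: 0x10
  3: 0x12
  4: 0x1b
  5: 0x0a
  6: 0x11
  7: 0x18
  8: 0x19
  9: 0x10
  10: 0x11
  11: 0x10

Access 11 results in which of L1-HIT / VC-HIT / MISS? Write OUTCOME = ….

OUTCOME = L1-HIT

0: 0x1b (blk 6, set 0) → MISS  vc=[]
1: 0x1b (blk 6, set 0) → L1-HIT  vc=[]
2: 0x10 (blk 4, set 0) → MISS  vc=[6]
3: 0x12 (blk 4, set 0) → L1-HIT  vc=[6]
4: 0x1b (blk 6, set 0) → VC-HIT  vc=[4]
5: 0xa (blk 2, set 0) → MISS  vc=[4, 6]
6: 0x11 (blk 4, set 0) → VC-HIT  vc=[2, 6]
7: 0x18 (blk 6, set 0) → VC-HIT  vc=[2, 4]
8: 0x19 (blk 6, set 0) → L1-HIT  vc=[2, 4]
9: 0x10 (blk 4, set 0) → VC-HIT  vc=[2, 6]
10: 0x11 (blk 4, set 0) → L1-HIT  vc=[2, 6]
11: 0x10 (blk 4, set 0) → L1-HIT  vc=[2, 6]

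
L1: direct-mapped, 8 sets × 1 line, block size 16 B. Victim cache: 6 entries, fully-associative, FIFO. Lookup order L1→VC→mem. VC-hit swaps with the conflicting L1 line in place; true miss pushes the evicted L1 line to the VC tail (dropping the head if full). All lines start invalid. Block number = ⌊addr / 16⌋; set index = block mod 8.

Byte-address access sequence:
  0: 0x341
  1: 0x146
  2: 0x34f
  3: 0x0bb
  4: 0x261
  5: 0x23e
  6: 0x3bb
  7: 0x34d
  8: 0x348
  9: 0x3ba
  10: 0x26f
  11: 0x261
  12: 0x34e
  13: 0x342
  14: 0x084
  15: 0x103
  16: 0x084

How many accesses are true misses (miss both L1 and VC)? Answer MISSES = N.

  [0] addr=0x341 blk=52 s=4: MISS | VC []
  [1] addr=0x146 blk=20 s=4: MISS | VC [52]
  [2] addr=0x34f blk=52 s=4: VC-HIT | VC [20]
  [3] addr=0xbb blk=11 s=3: MISS | VC [20]
  [4] addr=0x261 blk=38 s=6: MISS | VC [20]
  [5] addr=0x23e blk=35 s=3: MISS | VC [20, 11]
  [6] addr=0x3bb blk=59 s=3: MISS | VC [20, 11, 35]
  [7] addr=0x34d blk=52 s=4: L1-HIT | VC [20, 11, 35]
  [8] addr=0x348 blk=52 s=4: L1-HIT | VC [20, 11, 35]
  [9] addr=0x3ba blk=59 s=3: L1-HIT | VC [20, 11, 35]
  [10] addr=0x26f blk=38 s=6: L1-HIT | VC [20, 11, 35]
  [11] addr=0x261 blk=38 s=6: L1-HIT | VC [20, 11, 35]
  [12] addr=0x34e blk=52 s=4: L1-HIT | VC [20, 11, 35]
  [13] addr=0x342 blk=52 s=4: L1-HIT | VC [20, 11, 35]
  [14] addr=0x84 blk=8 s=0: MISS | VC [20, 11, 35]
  [15] addr=0x103 blk=16 s=0: MISS | VC [20, 11, 35, 8]
  [16] addr=0x84 blk=8 s=0: VC-HIT | VC [20, 11, 35, 16]

MISSES = 8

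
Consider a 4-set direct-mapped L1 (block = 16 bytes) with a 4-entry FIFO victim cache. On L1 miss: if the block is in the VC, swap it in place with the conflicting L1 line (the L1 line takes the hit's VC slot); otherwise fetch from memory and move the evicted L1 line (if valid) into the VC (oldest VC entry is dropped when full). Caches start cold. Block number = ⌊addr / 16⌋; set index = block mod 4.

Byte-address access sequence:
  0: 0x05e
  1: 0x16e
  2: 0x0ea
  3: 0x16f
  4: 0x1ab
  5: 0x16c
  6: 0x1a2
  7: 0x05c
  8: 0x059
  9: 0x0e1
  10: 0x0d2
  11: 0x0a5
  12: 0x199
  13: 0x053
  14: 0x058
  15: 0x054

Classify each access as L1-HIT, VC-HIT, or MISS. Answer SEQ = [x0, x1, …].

SEQ = [MISS, MISS, MISS, VC-HIT, MISS, VC-HIT, VC-HIT, L1-HIT, L1-HIT, VC-HIT, MISS, MISS, MISS, VC-HIT, L1-HIT, L1-HIT]

  [0] addr=0x5e blk=5 s=1: MISS | VC []
  [1] addr=0x16e blk=22 s=2: MISS | VC []
  [2] addr=0xea blk=14 s=2: MISS | VC [22]
  [3] addr=0x16f blk=22 s=2: VC-HIT | VC [14]
  [4] addr=0x1ab blk=26 s=2: MISS | VC [14, 22]
  [5] addr=0x16c blk=22 s=2: VC-HIT | VC [14, 26]
  [6] addr=0x1a2 blk=26 s=2: VC-HIT | VC [14, 22]
  [7] addr=0x5c blk=5 s=1: L1-HIT | VC [14, 22]
  [8] addr=0x59 blk=5 s=1: L1-HIT | VC [14, 22]
  [9] addr=0xe1 blk=14 s=2: VC-HIT | VC [26, 22]
  [10] addr=0xd2 blk=13 s=1: MISS | VC [26, 22, 5]
  [11] addr=0xa5 blk=10 s=2: MISS | VC [26, 22, 5, 14]
  [12] addr=0x199 blk=25 s=1: MISS | VC [22, 5, 14, 13]
  [13] addr=0x53 blk=5 s=1: VC-HIT | VC [22, 25, 14, 13]
  [14] addr=0x58 blk=5 s=1: L1-HIT | VC [22, 25, 14, 13]
  [15] addr=0x54 blk=5 s=1: L1-HIT | VC [22, 25, 14, 13]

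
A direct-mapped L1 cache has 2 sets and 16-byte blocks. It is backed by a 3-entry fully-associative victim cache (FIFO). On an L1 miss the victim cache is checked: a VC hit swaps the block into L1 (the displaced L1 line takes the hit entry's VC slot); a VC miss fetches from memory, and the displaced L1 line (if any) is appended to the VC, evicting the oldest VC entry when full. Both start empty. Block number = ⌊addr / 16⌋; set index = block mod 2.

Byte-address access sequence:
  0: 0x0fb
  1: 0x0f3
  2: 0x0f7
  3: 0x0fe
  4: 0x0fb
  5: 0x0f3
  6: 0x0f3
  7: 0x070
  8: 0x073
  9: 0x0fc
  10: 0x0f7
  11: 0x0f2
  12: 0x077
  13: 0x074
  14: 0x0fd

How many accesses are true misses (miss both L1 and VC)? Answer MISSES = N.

MISSES = 2

  [0] addr=0xfb blk=15 s=1: MISS | VC []
  [1] addr=0xf3 blk=15 s=1: L1-HIT | VC []
  [2] addr=0xf7 blk=15 s=1: L1-HIT | VC []
  [3] addr=0xfe blk=15 s=1: L1-HIT | VC []
  [4] addr=0xfb blk=15 s=1: L1-HIT | VC []
  [5] addr=0xf3 blk=15 s=1: L1-HIT | VC []
  [6] addr=0xf3 blk=15 s=1: L1-HIT | VC []
  [7] addr=0x70 blk=7 s=1: MISS | VC [15]
  [8] addr=0x73 blk=7 s=1: L1-HIT | VC [15]
  [9] addr=0xfc blk=15 s=1: VC-HIT | VC [7]
  [10] addr=0xf7 blk=15 s=1: L1-HIT | VC [7]
  [11] addr=0xf2 blk=15 s=1: L1-HIT | VC [7]
  [12] addr=0x77 blk=7 s=1: VC-HIT | VC [15]
  [13] addr=0x74 blk=7 s=1: L1-HIT | VC [15]
  [14] addr=0xfd blk=15 s=1: VC-HIT | VC [7]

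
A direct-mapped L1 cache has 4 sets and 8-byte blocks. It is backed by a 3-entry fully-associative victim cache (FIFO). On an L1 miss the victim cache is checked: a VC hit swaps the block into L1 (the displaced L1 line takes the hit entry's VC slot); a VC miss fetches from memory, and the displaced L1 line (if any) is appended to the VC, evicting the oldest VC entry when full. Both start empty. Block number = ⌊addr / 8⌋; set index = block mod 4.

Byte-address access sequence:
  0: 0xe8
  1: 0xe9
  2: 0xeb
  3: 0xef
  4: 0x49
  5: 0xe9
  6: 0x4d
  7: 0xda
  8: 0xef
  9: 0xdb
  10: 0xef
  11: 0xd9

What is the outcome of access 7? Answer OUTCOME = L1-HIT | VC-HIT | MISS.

  [0] addr=0xe8 blk=29 s=1: MISS | VC []
  [1] addr=0xe9 blk=29 s=1: L1-HIT | VC []
  [2] addr=0xeb blk=29 s=1: L1-HIT | VC []
  [3] addr=0xef blk=29 s=1: L1-HIT | VC []
  [4] addr=0x49 blk=9 s=1: MISS | VC [29]
  [5] addr=0xe9 blk=29 s=1: VC-HIT | VC [9]
  [6] addr=0x4d blk=9 s=1: VC-HIT | VC [29]
  [7] addr=0xda blk=27 s=3: MISS | VC [29]
  [8] addr=0xef blk=29 s=1: VC-HIT | VC [9]
  [9] addr=0xdb blk=27 s=3: L1-HIT | VC [9]
  [10] addr=0xef blk=29 s=1: L1-HIT | VC [9]
  [11] addr=0xd9 blk=27 s=3: L1-HIT | VC [9]

OUTCOME = MISS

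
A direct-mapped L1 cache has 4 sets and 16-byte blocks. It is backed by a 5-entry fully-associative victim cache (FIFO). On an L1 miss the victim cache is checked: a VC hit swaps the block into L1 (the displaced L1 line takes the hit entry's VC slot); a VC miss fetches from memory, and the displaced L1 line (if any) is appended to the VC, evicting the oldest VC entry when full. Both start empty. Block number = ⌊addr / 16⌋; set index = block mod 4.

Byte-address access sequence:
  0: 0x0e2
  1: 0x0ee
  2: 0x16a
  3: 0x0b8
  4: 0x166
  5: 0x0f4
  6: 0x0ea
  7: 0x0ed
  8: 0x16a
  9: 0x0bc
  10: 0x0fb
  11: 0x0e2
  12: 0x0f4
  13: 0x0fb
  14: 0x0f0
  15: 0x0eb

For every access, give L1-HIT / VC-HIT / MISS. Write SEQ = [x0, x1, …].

SEQ = [MISS, L1-HIT, MISS, MISS, L1-HIT, MISS, VC-HIT, L1-HIT, VC-HIT, VC-HIT, VC-HIT, VC-HIT, L1-HIT, L1-HIT, L1-HIT, L1-HIT]

  [0] addr=0xe2 blk=14 s=2: MISS | VC []
  [1] addr=0xee blk=14 s=2: L1-HIT | VC []
  [2] addr=0x16a blk=22 s=2: MISS | VC [14]
  [3] addr=0xb8 blk=11 s=3: MISS | VC [14]
  [4] addr=0x166 blk=22 s=2: L1-HIT | VC [14]
  [5] addr=0xf4 blk=15 s=3: MISS | VC [14, 11]
  [6] addr=0xea blk=14 s=2: VC-HIT | VC [22, 11]
  [7] addr=0xed blk=14 s=2: L1-HIT | VC [22, 11]
  [8] addr=0x16a blk=22 s=2: VC-HIT | VC [14, 11]
  [9] addr=0xbc blk=11 s=3: VC-HIT | VC [14, 15]
  [10] addr=0xfb blk=15 s=3: VC-HIT | VC [14, 11]
  [11] addr=0xe2 blk=14 s=2: VC-HIT | VC [22, 11]
  [12] addr=0xf4 blk=15 s=3: L1-HIT | VC [22, 11]
  [13] addr=0xfb blk=15 s=3: L1-HIT | VC [22, 11]
  [14] addr=0xf0 blk=15 s=3: L1-HIT | VC [22, 11]
  [15] addr=0xeb blk=14 s=2: L1-HIT | VC [22, 11]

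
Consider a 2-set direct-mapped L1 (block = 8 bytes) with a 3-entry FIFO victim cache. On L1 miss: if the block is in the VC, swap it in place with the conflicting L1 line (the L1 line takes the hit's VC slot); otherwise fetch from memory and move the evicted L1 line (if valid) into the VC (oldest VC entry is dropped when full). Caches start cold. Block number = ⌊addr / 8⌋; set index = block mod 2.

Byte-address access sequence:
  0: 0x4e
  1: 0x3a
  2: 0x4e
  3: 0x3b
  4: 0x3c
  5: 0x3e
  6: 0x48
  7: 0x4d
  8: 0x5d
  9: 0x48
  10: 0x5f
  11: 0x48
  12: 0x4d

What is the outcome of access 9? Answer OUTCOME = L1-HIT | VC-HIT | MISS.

#0 0x4e→b9/s1 MISS; vc=[]
#1 0x3a→b7/s1 MISS; vc=[9]
#2 0x4e→b9/s1 VC-HIT; vc=[7]
#3 0x3b→b7/s1 VC-HIT; vc=[9]
#4 0x3c→b7/s1 L1-HIT; vc=[9]
#5 0x3e→b7/s1 L1-HIT; vc=[9]
#6 0x48→b9/s1 VC-HIT; vc=[7]
#7 0x4d→b9/s1 L1-HIT; vc=[7]
#8 0x5d→b11/s1 MISS; vc=[7,9]
#9 0x48→b9/s1 VC-HIT; vc=[7,11]
#10 0x5f→b11/s1 VC-HIT; vc=[7,9]
#11 0x48→b9/s1 VC-HIT; vc=[7,11]
#12 0x4d→b9/s1 L1-HIT; vc=[7,11]

OUTCOME = VC-HIT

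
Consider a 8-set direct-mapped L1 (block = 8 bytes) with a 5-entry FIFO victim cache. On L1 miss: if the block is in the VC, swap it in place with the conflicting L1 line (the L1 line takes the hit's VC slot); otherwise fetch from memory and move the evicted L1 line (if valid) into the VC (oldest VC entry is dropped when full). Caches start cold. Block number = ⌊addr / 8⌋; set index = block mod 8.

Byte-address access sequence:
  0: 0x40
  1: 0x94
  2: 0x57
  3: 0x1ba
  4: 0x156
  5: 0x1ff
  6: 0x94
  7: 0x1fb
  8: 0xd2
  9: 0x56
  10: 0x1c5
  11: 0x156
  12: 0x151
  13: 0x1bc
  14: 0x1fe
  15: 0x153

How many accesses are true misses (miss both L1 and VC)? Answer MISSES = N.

MISSES = 8

#0 0x40→b8/s0 MISS; vc=[]
#1 0x94→b18/s2 MISS; vc=[]
#2 0x57→b10/s2 MISS; vc=[18]
#3 0x1ba→b55/s7 MISS; vc=[18]
#4 0x156→b42/s2 MISS; vc=[18,10]
#5 0x1ff→b63/s7 MISS; vc=[18,10,55]
#6 0x94→b18/s2 VC-HIT; vc=[42,10,55]
#7 0x1fb→b63/s7 L1-HIT; vc=[42,10,55]
#8 0xd2→b26/s2 MISS; vc=[42,10,55,18]
#9 0x56→b10/s2 VC-HIT; vc=[42,26,55,18]
#10 0x1c5→b56/s0 MISS; vc=[42,26,55,18,8]
#11 0x156→b42/s2 VC-HIT; vc=[10,26,55,18,8]
#12 0x151→b42/s2 L1-HIT; vc=[10,26,55,18,8]
#13 0x1bc→b55/s7 VC-HIT; vc=[10,26,63,18,8]
#14 0x1fe→b63/s7 VC-HIT; vc=[10,26,55,18,8]
#15 0x153→b42/s2 L1-HIT; vc=[10,26,55,18,8]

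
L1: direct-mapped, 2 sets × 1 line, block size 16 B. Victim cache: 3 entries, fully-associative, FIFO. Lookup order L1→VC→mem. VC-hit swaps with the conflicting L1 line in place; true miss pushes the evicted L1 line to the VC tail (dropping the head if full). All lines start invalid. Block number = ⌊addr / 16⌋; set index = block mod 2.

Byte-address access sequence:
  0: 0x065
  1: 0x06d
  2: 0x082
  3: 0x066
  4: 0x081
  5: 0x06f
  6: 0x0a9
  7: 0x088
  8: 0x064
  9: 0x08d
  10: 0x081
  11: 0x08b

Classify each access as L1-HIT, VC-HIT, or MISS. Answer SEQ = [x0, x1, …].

  [0] addr=0x65 blk=6 s=0: MISS | VC []
  [1] addr=0x6d blk=6 s=0: L1-HIT | VC []
  [2] addr=0x82 blk=8 s=0: MISS | VC [6]
  [3] addr=0x66 blk=6 s=0: VC-HIT | VC [8]
  [4] addr=0x81 blk=8 s=0: VC-HIT | VC [6]
  [5] addr=0x6f blk=6 s=0: VC-HIT | VC [8]
  [6] addr=0xa9 blk=10 s=0: MISS | VC [8, 6]
  [7] addr=0x88 blk=8 s=0: VC-HIT | VC [10, 6]
  [8] addr=0x64 blk=6 s=0: VC-HIT | VC [10, 8]
  [9] addr=0x8d blk=8 s=0: VC-HIT | VC [10, 6]
  [10] addr=0x81 blk=8 s=0: L1-HIT | VC [10, 6]
  [11] addr=0x8b blk=8 s=0: L1-HIT | VC [10, 6]

SEQ = [MISS, L1-HIT, MISS, VC-HIT, VC-HIT, VC-HIT, MISS, VC-HIT, VC-HIT, VC-HIT, L1-HIT, L1-HIT]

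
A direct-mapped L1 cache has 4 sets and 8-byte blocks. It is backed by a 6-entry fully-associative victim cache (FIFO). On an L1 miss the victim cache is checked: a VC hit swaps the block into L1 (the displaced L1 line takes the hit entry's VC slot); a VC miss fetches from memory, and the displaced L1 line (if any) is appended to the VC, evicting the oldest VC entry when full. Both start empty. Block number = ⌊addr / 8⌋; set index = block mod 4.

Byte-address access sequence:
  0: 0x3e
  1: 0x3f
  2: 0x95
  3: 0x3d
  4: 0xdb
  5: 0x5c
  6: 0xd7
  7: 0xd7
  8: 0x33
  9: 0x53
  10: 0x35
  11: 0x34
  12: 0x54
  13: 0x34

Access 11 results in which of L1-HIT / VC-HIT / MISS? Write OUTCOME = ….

  [0] addr=0x3e blk=7 s=3: MISS | VC []
  [1] addr=0x3f blk=7 s=3: L1-HIT | VC []
  [2] addr=0x95 blk=18 s=2: MISS | VC []
  [3] addr=0x3d blk=7 s=3: L1-HIT | VC []
  [4] addr=0xdb blk=27 s=3: MISS | VC [7]
  [5] addr=0x5c blk=11 s=3: MISS | VC [7, 27]
  [6] addr=0xd7 blk=26 s=2: MISS | VC [7, 27, 18]
  [7] addr=0xd7 blk=26 s=2: L1-HIT | VC [7, 27, 18]
  [8] addr=0x33 blk=6 s=2: MISS | VC [7, 27, 18, 26]
  [9] addr=0x53 blk=10 s=2: MISS | VC [7, 27, 18, 26, 6]
  [10] addr=0x35 blk=6 s=2: VC-HIT | VC [7, 27, 18, 26, 10]
  [11] addr=0x34 blk=6 s=2: L1-HIT | VC [7, 27, 18, 26, 10]
  [12] addr=0x54 blk=10 s=2: VC-HIT | VC [7, 27, 18, 26, 6]
  [13] addr=0x34 blk=6 s=2: VC-HIT | VC [7, 27, 18, 26, 10]

OUTCOME = L1-HIT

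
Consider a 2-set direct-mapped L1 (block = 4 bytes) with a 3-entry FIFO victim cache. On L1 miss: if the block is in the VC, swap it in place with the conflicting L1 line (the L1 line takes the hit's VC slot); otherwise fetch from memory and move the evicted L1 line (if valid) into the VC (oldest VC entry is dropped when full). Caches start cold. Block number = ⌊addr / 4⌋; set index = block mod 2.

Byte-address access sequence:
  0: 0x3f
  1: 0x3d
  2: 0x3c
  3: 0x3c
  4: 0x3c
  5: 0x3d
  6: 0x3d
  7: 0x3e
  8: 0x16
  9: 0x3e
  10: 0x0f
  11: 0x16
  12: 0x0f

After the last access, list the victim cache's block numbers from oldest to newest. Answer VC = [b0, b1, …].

#0 0x3f→b15/s1 MISS; vc=[]
#1 0x3d→b15/s1 L1-HIT; vc=[]
#2 0x3c→b15/s1 L1-HIT; vc=[]
#3 0x3c→b15/s1 L1-HIT; vc=[]
#4 0x3c→b15/s1 L1-HIT; vc=[]
#5 0x3d→b15/s1 L1-HIT; vc=[]
#6 0x3d→b15/s1 L1-HIT; vc=[]
#7 0x3e→b15/s1 L1-HIT; vc=[]
#8 0x16→b5/s1 MISS; vc=[15]
#9 0x3e→b15/s1 VC-HIT; vc=[5]
#10 0xf→b3/s1 MISS; vc=[5,15]
#11 0x16→b5/s1 VC-HIT; vc=[3,15]
#12 0xf→b3/s1 VC-HIT; vc=[5,15]

VC = [5, 15]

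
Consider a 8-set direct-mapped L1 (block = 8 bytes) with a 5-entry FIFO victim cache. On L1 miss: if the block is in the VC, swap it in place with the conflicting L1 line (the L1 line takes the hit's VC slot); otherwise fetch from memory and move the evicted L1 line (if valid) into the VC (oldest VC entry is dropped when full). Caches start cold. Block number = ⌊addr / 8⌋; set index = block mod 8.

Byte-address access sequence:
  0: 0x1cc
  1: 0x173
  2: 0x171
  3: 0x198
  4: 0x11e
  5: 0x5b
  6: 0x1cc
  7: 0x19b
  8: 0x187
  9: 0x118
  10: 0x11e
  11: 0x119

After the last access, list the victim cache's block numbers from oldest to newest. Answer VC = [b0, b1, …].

VC = [11, 51]

0: 0x1cc (blk 57, set 1) → MISS  vc=[]
1: 0x173 (blk 46, set 6) → MISS  vc=[]
2: 0x171 (blk 46, set 6) → L1-HIT  vc=[]
3: 0x198 (blk 51, set 3) → MISS  vc=[]
4: 0x11e (blk 35, set 3) → MISS  vc=[51]
5: 0x5b (blk 11, set 3) → MISS  vc=[51, 35]
6: 0x1cc (blk 57, set 1) → L1-HIT  vc=[51, 35]
7: 0x19b (blk 51, set 3) → VC-HIT  vc=[11, 35]
8: 0x187 (blk 48, set 0) → MISS  vc=[11, 35]
9: 0x118 (blk 35, set 3) → VC-HIT  vc=[11, 51]
10: 0x11e (blk 35, set 3) → L1-HIT  vc=[11, 51]
11: 0x119 (blk 35, set 3) → L1-HIT  vc=[11, 51]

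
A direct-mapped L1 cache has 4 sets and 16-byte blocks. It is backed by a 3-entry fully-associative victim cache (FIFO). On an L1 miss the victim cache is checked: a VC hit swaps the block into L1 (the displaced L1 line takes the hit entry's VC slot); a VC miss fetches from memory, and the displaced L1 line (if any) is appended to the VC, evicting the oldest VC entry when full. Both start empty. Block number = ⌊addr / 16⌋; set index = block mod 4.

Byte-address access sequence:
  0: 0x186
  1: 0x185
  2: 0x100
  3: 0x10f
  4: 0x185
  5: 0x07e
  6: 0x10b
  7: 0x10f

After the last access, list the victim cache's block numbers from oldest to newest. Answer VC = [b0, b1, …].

  [0] addr=0x186 blk=24 s=0: MISS | VC []
  [1] addr=0x185 blk=24 s=0: L1-HIT | VC []
  [2] addr=0x100 blk=16 s=0: MISS | VC [24]
  [3] addr=0x10f blk=16 s=0: L1-HIT | VC [24]
  [4] addr=0x185 blk=24 s=0: VC-HIT | VC [16]
  [5] addr=0x7e blk=7 s=3: MISS | VC [16]
  [6] addr=0x10b blk=16 s=0: VC-HIT | VC [24]
  [7] addr=0x10f blk=16 s=0: L1-HIT | VC [24]

VC = [24]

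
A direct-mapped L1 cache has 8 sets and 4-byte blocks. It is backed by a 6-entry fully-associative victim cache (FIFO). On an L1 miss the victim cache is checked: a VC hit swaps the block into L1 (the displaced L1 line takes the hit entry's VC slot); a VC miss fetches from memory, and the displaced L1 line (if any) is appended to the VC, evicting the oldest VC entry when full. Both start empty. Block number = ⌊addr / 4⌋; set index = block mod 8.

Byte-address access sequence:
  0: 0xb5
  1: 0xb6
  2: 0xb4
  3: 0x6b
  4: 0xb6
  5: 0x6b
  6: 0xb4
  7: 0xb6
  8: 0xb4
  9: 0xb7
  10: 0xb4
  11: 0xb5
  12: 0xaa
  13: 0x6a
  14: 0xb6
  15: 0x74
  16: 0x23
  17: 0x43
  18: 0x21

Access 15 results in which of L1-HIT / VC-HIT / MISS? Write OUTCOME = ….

OUTCOME = MISS

0: 0xb5 (blk 45, set 5) → MISS  vc=[]
1: 0xb6 (blk 45, set 5) → L1-HIT  vc=[]
2: 0xb4 (blk 45, set 5) → L1-HIT  vc=[]
3: 0x6b (blk 26, set 2) → MISS  vc=[]
4: 0xb6 (blk 45, set 5) → L1-HIT  vc=[]
5: 0x6b (blk 26, set 2) → L1-HIT  vc=[]
6: 0xb4 (blk 45, set 5) → L1-HIT  vc=[]
7: 0xb6 (blk 45, set 5) → L1-HIT  vc=[]
8: 0xb4 (blk 45, set 5) → L1-HIT  vc=[]
9: 0xb7 (blk 45, set 5) → L1-HIT  vc=[]
10: 0xb4 (blk 45, set 5) → L1-HIT  vc=[]
11: 0xb5 (blk 45, set 5) → L1-HIT  vc=[]
12: 0xaa (blk 42, set 2) → MISS  vc=[26]
13: 0x6a (blk 26, set 2) → VC-HIT  vc=[42]
14: 0xb6 (blk 45, set 5) → L1-HIT  vc=[42]
15: 0x74 (blk 29, set 5) → MISS  vc=[42, 45]
16: 0x23 (blk 8, set 0) → MISS  vc=[42, 45]
17: 0x43 (blk 16, set 0) → MISS  vc=[42, 45, 8]
18: 0x21 (blk 8, set 0) → VC-HIT  vc=[42, 45, 16]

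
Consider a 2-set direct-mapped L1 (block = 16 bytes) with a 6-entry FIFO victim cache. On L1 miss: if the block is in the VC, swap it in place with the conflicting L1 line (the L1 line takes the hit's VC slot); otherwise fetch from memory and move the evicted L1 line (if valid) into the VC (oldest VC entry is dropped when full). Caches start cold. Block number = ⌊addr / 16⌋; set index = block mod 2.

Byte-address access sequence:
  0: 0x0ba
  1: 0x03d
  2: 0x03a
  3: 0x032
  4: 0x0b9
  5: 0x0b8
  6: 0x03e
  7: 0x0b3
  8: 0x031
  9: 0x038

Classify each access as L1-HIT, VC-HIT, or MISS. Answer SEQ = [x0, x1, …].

0: 0xba (blk 11, set 1) → MISS  vc=[]
1: 0x3d (blk 3, set 1) → MISS  vc=[11]
2: 0x3a (blk 3, set 1) → L1-HIT  vc=[11]
3: 0x32 (blk 3, set 1) → L1-HIT  vc=[11]
4: 0xb9 (blk 11, set 1) → VC-HIT  vc=[3]
5: 0xb8 (blk 11, set 1) → L1-HIT  vc=[3]
6: 0x3e (blk 3, set 1) → VC-HIT  vc=[11]
7: 0xb3 (blk 11, set 1) → VC-HIT  vc=[3]
8: 0x31 (blk 3, set 1) → VC-HIT  vc=[11]
9: 0x38 (blk 3, set 1) → L1-HIT  vc=[11]

SEQ = [MISS, MISS, L1-HIT, L1-HIT, VC-HIT, L1-HIT, VC-HIT, VC-HIT, VC-HIT, L1-HIT]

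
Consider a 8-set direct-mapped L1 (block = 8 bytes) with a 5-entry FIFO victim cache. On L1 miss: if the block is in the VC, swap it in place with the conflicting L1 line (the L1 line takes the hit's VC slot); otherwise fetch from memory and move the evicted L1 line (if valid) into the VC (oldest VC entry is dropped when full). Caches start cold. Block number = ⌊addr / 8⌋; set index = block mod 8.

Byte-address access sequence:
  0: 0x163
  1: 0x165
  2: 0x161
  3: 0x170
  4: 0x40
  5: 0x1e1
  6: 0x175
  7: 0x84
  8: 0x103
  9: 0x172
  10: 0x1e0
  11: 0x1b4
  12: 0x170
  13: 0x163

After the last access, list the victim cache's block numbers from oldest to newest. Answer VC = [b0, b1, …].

VC = [60, 8, 16, 54]

  [0] addr=0x163 blk=44 s=4: MISS | VC []
  [1] addr=0x165 blk=44 s=4: L1-HIT | VC []
  [2] addr=0x161 blk=44 s=4: L1-HIT | VC []
  [3] addr=0x170 blk=46 s=6: MISS | VC []
  [4] addr=0x40 blk=8 s=0: MISS | VC []
  [5] addr=0x1e1 blk=60 s=4: MISS | VC [44]
  [6] addr=0x175 blk=46 s=6: L1-HIT | VC [44]
  [7] addr=0x84 blk=16 s=0: MISS | VC [44, 8]
  [8] addr=0x103 blk=32 s=0: MISS | VC [44, 8, 16]
  [9] addr=0x172 blk=46 s=6: L1-HIT | VC [44, 8, 16]
  [10] addr=0x1e0 blk=60 s=4: L1-HIT | VC [44, 8, 16]
  [11] addr=0x1b4 blk=54 s=6: MISS | VC [44, 8, 16, 46]
  [12] addr=0x170 blk=46 s=6: VC-HIT | VC [44, 8, 16, 54]
  [13] addr=0x163 blk=44 s=4: VC-HIT | VC [60, 8, 16, 54]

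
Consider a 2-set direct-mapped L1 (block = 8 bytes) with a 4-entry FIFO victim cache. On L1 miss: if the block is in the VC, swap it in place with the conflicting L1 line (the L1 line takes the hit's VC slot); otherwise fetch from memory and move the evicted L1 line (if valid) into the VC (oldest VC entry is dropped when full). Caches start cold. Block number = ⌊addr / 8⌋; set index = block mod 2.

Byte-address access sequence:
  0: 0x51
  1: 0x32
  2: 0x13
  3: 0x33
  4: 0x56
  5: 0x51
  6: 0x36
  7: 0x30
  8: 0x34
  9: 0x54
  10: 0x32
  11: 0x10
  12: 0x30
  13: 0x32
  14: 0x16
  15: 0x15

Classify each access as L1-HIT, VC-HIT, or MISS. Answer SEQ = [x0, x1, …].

0: 0x51 (blk 10, set 0) → MISS  vc=[]
1: 0x32 (blk 6, set 0) → MISS  vc=[10]
2: 0x13 (blk 2, set 0) → MISS  vc=[10, 6]
3: 0x33 (blk 6, set 0) → VC-HIT  vc=[10, 2]
4: 0x56 (blk 10, set 0) → VC-HIT  vc=[6, 2]
5: 0x51 (blk 10, set 0) → L1-HIT  vc=[6, 2]
6: 0x36 (blk 6, set 0) → VC-HIT  vc=[10, 2]
7: 0x30 (blk 6, set 0) → L1-HIT  vc=[10, 2]
8: 0x34 (blk 6, set 0) → L1-HIT  vc=[10, 2]
9: 0x54 (blk 10, set 0) → VC-HIT  vc=[6, 2]
10: 0x32 (blk 6, set 0) → VC-HIT  vc=[10, 2]
11: 0x10 (blk 2, set 0) → VC-HIT  vc=[10, 6]
12: 0x30 (blk 6, set 0) → VC-HIT  vc=[10, 2]
13: 0x32 (blk 6, set 0) → L1-HIT  vc=[10, 2]
14: 0x16 (blk 2, set 0) → VC-HIT  vc=[10, 6]
15: 0x15 (blk 2, set 0) → L1-HIT  vc=[10, 6]

SEQ = [MISS, MISS, MISS, VC-HIT, VC-HIT, L1-HIT, VC-HIT, L1-HIT, L1-HIT, VC-HIT, VC-HIT, VC-HIT, VC-HIT, L1-HIT, VC-HIT, L1-HIT]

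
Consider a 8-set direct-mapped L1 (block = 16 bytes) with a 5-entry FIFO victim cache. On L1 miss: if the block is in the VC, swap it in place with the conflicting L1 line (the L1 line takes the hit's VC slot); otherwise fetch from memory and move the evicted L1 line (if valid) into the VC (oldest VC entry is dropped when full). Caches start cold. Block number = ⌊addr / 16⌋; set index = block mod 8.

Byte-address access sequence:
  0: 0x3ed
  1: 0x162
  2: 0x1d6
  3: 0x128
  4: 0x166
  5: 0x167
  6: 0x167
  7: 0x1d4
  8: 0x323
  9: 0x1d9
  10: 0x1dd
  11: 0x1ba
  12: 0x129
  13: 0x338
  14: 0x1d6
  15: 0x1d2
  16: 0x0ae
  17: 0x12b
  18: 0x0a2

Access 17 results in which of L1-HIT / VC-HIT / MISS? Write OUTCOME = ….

OUTCOME = VC-HIT

  [0] addr=0x3ed blk=62 s=6: MISS | VC []
  [1] addr=0x162 blk=22 s=6: MISS | VC [62]
  [2] addr=0x1d6 blk=29 s=5: MISS | VC [62]
  [3] addr=0x128 blk=18 s=2: MISS | VC [62]
  [4] addr=0x166 blk=22 s=6: L1-HIT | VC [62]
  [5] addr=0x167 blk=22 s=6: L1-HIT | VC [62]
  [6] addr=0x167 blk=22 s=6: L1-HIT | VC [62]
  [7] addr=0x1d4 blk=29 s=5: L1-HIT | VC [62]
  [8] addr=0x323 blk=50 s=2: MISS | VC [62, 18]
  [9] addr=0x1d9 blk=29 s=5: L1-HIT | VC [62, 18]
  [10] addr=0x1dd blk=29 s=5: L1-HIT | VC [62, 18]
  [11] addr=0x1ba blk=27 s=3: MISS | VC [62, 18]
  [12] addr=0x129 blk=18 s=2: VC-HIT | VC [62, 50]
  [13] addr=0x338 blk=51 s=3: MISS | VC [62, 50, 27]
  [14] addr=0x1d6 blk=29 s=5: L1-HIT | VC [62, 50, 27]
  [15] addr=0x1d2 blk=29 s=5: L1-HIT | VC [62, 50, 27]
  [16] addr=0xae blk=10 s=2: MISS | VC [62, 50, 27, 18]
  [17] addr=0x12b blk=18 s=2: VC-HIT | VC [62, 50, 27, 10]
  [18] addr=0xa2 blk=10 s=2: VC-HIT | VC [62, 50, 27, 18]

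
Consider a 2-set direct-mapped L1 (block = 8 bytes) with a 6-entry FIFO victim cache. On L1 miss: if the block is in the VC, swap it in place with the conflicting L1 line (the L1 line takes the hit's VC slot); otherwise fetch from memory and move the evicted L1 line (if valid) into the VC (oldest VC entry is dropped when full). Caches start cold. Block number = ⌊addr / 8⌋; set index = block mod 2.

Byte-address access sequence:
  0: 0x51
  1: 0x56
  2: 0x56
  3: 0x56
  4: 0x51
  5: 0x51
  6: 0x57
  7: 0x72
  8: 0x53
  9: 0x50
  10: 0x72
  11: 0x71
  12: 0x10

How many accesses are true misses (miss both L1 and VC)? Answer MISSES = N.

MISSES = 3

0: 0x51 (blk 10, set 0) → MISS  vc=[]
1: 0x56 (blk 10, set 0) → L1-HIT  vc=[]
2: 0x56 (blk 10, set 0) → L1-HIT  vc=[]
3: 0x56 (blk 10, set 0) → L1-HIT  vc=[]
4: 0x51 (blk 10, set 0) → L1-HIT  vc=[]
5: 0x51 (blk 10, set 0) → L1-HIT  vc=[]
6: 0x57 (blk 10, set 0) → L1-HIT  vc=[]
7: 0x72 (blk 14, set 0) → MISS  vc=[10]
8: 0x53 (blk 10, set 0) → VC-HIT  vc=[14]
9: 0x50 (blk 10, set 0) → L1-HIT  vc=[14]
10: 0x72 (blk 14, set 0) → VC-HIT  vc=[10]
11: 0x71 (blk 14, set 0) → L1-HIT  vc=[10]
12: 0x10 (blk 2, set 0) → MISS  vc=[10, 14]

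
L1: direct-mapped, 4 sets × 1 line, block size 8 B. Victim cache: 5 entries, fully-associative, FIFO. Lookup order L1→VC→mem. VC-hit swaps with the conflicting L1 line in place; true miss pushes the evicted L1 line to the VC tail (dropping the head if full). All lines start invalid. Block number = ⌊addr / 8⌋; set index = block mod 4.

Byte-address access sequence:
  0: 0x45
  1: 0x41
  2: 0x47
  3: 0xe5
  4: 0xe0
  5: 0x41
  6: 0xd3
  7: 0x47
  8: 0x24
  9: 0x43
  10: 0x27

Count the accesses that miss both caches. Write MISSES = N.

  [0] addr=0x45 blk=8 s=0: MISS | VC []
  [1] addr=0x41 blk=8 s=0: L1-HIT | VC []
  [2] addr=0x47 blk=8 s=0: L1-HIT | VC []
  [3] addr=0xe5 blk=28 s=0: MISS | VC [8]
  [4] addr=0xe0 blk=28 s=0: L1-HIT | VC [8]
  [5] addr=0x41 blk=8 s=0: VC-HIT | VC [28]
  [6] addr=0xd3 blk=26 s=2: MISS | VC [28]
  [7] addr=0x47 blk=8 s=0: L1-HIT | VC [28]
  [8] addr=0x24 blk=4 s=0: MISS | VC [28, 8]
  [9] addr=0x43 blk=8 s=0: VC-HIT | VC [28, 4]
  [10] addr=0x27 blk=4 s=0: VC-HIT | VC [28, 8]

MISSES = 4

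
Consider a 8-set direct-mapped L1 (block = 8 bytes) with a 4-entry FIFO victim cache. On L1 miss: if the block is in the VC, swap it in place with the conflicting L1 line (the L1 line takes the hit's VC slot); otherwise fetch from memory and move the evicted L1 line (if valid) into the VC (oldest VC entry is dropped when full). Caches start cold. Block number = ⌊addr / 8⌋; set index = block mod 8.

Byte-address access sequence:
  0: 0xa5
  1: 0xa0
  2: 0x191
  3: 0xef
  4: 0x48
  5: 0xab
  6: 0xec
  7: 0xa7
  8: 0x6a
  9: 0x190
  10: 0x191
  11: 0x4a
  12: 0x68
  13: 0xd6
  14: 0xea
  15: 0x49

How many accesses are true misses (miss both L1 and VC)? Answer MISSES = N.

  [0] addr=0xa5 blk=20 s=4: MISS | VC []
  [1] addr=0xa0 blk=20 s=4: L1-HIT | VC []
  [2] addr=0x191 blk=50 s=2: MISS | VC []
  [3] addr=0xef blk=29 s=5: MISS | VC []
  [4] addr=0x48 blk=9 s=1: MISS | VC []
  [5] addr=0xab blk=21 s=5: MISS | VC [29]
  [6] addr=0xec blk=29 s=5: VC-HIT | VC [21]
  [7] addr=0xa7 blk=20 s=4: L1-HIT | VC [21]
  [8] addr=0x6a blk=13 s=5: MISS | VC [21, 29]
  [9] addr=0x190 blk=50 s=2: L1-HIT | VC [21, 29]
  [10] addr=0x191 blk=50 s=2: L1-HIT | VC [21, 29]
  [11] addr=0x4a blk=9 s=1: L1-HIT | VC [21, 29]
  [12] addr=0x68 blk=13 s=5: L1-HIT | VC [21, 29]
  [13] addr=0xd6 blk=26 s=2: MISS | VC [21, 29, 50]
  [14] addr=0xea blk=29 s=5: VC-HIT | VC [21, 13, 50]
  [15] addr=0x49 blk=9 s=1: L1-HIT | VC [21, 13, 50]

MISSES = 7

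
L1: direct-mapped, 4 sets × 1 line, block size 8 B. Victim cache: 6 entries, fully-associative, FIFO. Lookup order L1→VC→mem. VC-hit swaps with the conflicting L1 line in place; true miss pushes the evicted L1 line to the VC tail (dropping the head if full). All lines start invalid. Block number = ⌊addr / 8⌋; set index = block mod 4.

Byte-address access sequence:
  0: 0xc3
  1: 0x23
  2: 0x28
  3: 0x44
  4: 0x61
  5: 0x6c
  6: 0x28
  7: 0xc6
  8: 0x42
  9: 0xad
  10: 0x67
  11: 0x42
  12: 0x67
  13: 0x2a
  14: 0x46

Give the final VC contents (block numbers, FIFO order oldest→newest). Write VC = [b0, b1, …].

VC = [12, 4, 24, 13, 21]

#0 0xc3→b24/s0 MISS; vc=[]
#1 0x23→b4/s0 MISS; vc=[24]
#2 0x28→b5/s1 MISS; vc=[24]
#3 0x44→b8/s0 MISS; vc=[24,4]
#4 0x61→b12/s0 MISS; vc=[24,4,8]
#5 0x6c→b13/s1 MISS; vc=[24,4,8,5]
#6 0x28→b5/s1 VC-HIT; vc=[24,4,8,13]
#7 0xc6→b24/s0 VC-HIT; vc=[12,4,8,13]
#8 0x42→b8/s0 VC-HIT; vc=[12,4,24,13]
#9 0xad→b21/s1 MISS; vc=[12,4,24,13,5]
#10 0x67→b12/s0 VC-HIT; vc=[8,4,24,13,5]
#11 0x42→b8/s0 VC-HIT; vc=[12,4,24,13,5]
#12 0x67→b12/s0 VC-HIT; vc=[8,4,24,13,5]
#13 0x2a→b5/s1 VC-HIT; vc=[8,4,24,13,21]
#14 0x46→b8/s0 VC-HIT; vc=[12,4,24,13,21]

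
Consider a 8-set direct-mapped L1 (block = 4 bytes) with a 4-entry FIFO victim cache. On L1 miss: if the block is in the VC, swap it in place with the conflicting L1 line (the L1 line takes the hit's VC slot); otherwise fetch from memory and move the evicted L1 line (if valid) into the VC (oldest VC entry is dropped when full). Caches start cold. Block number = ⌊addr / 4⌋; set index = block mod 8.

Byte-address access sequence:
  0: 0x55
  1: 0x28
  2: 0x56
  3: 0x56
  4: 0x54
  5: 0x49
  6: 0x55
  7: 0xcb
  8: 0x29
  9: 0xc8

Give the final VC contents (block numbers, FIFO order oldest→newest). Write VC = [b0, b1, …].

VC = [10, 18]

0: 0x55 (blk 21, set 5) → MISS  vc=[]
1: 0x28 (blk 10, set 2) → MISS  vc=[]
2: 0x56 (blk 21, set 5) → L1-HIT  vc=[]
3: 0x56 (blk 21, set 5) → L1-HIT  vc=[]
4: 0x54 (blk 21, set 5) → L1-HIT  vc=[]
5: 0x49 (blk 18, set 2) → MISS  vc=[10]
6: 0x55 (blk 21, set 5) → L1-HIT  vc=[10]
7: 0xcb (blk 50, set 2) → MISS  vc=[10, 18]
8: 0x29 (blk 10, set 2) → VC-HIT  vc=[50, 18]
9: 0xc8 (blk 50, set 2) → VC-HIT  vc=[10, 18]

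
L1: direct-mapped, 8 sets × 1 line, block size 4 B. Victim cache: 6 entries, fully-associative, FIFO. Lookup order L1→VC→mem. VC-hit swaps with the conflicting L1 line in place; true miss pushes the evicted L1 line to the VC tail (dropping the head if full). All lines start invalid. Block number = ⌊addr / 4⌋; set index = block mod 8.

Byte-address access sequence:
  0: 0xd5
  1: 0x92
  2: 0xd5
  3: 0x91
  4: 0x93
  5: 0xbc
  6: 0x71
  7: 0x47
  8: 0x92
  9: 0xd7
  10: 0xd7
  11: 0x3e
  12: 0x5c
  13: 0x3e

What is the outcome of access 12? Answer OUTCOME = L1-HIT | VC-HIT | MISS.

OUTCOME = MISS

  [0] addr=0xd5 blk=53 s=5: MISS | VC []
  [1] addr=0x92 blk=36 s=4: MISS | VC []
  [2] addr=0xd5 blk=53 s=5: L1-HIT | VC []
  [3] addr=0x91 blk=36 s=4: L1-HIT | VC []
  [4] addr=0x93 blk=36 s=4: L1-HIT | VC []
  [5] addr=0xbc blk=47 s=7: MISS | VC []
  [6] addr=0x71 blk=28 s=4: MISS | VC [36]
  [7] addr=0x47 blk=17 s=1: MISS | VC [36]
  [8] addr=0x92 blk=36 s=4: VC-HIT | VC [28]
  [9] addr=0xd7 blk=53 s=5: L1-HIT | VC [28]
  [10] addr=0xd7 blk=53 s=5: L1-HIT | VC [28]
  [11] addr=0x3e blk=15 s=7: MISS | VC [28, 47]
  [12] addr=0x5c blk=23 s=7: MISS | VC [28, 47, 15]
  [13] addr=0x3e blk=15 s=7: VC-HIT | VC [28, 47, 23]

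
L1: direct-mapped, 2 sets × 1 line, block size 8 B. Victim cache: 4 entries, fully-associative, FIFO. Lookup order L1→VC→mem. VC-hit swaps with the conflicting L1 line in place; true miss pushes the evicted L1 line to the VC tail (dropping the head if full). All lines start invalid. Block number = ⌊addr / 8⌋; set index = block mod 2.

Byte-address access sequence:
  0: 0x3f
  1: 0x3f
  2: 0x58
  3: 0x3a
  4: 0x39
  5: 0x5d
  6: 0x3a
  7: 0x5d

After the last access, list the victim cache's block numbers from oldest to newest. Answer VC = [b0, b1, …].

VC = [7]

0: 0x3f (blk 7, set 1) → MISS  vc=[]
1: 0x3f (blk 7, set 1) → L1-HIT  vc=[]
2: 0x58 (blk 11, set 1) → MISS  vc=[7]
3: 0x3a (blk 7, set 1) → VC-HIT  vc=[11]
4: 0x39 (blk 7, set 1) → L1-HIT  vc=[11]
5: 0x5d (blk 11, set 1) → VC-HIT  vc=[7]
6: 0x3a (blk 7, set 1) → VC-HIT  vc=[11]
7: 0x5d (blk 11, set 1) → VC-HIT  vc=[7]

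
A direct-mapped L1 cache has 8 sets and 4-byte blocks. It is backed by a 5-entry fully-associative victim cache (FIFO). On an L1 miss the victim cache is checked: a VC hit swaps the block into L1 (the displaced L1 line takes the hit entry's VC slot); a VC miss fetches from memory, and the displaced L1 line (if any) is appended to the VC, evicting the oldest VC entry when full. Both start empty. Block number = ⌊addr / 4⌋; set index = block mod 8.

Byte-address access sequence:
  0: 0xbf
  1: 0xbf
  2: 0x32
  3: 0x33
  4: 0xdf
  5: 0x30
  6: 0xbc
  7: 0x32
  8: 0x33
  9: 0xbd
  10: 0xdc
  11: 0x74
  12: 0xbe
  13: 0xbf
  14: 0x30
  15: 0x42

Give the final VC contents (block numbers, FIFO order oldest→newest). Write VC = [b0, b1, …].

VC = [55]

#0 0xbf→b47/s7 MISS; vc=[]
#1 0xbf→b47/s7 L1-HIT; vc=[]
#2 0x32→b12/s4 MISS; vc=[]
#3 0x33→b12/s4 L1-HIT; vc=[]
#4 0xdf→b55/s7 MISS; vc=[47]
#5 0x30→b12/s4 L1-HIT; vc=[47]
#6 0xbc→b47/s7 VC-HIT; vc=[55]
#7 0x32→b12/s4 L1-HIT; vc=[55]
#8 0x33→b12/s4 L1-HIT; vc=[55]
#9 0xbd→b47/s7 L1-HIT; vc=[55]
#10 0xdc→b55/s7 VC-HIT; vc=[47]
#11 0x74→b29/s5 MISS; vc=[47]
#12 0xbe→b47/s7 VC-HIT; vc=[55]
#13 0xbf→b47/s7 L1-HIT; vc=[55]
#14 0x30→b12/s4 L1-HIT; vc=[55]
#15 0x42→b16/s0 MISS; vc=[55]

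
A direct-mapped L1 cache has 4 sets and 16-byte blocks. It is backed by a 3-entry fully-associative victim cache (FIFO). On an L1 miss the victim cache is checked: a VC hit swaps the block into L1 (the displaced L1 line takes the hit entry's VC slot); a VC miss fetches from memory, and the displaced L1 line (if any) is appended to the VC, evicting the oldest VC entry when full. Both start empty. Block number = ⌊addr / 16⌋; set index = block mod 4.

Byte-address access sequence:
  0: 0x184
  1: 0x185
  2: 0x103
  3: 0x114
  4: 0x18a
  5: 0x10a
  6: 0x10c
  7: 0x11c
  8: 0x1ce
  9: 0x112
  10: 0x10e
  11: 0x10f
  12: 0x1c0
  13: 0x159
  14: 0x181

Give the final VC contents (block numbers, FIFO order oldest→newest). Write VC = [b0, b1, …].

  [0] addr=0x184 blk=24 s=0: MISS | VC []
  [1] addr=0x185 blk=24 s=0: L1-HIT | VC []
  [2] addr=0x103 blk=16 s=0: MISS | VC [24]
  [3] addr=0x114 blk=17 s=1: MISS | VC [24]
  [4] addr=0x18a blk=24 s=0: VC-HIT | VC [16]
  [5] addr=0x10a blk=16 s=0: VC-HIT | VC [24]
  [6] addr=0x10c blk=16 s=0: L1-HIT | VC [24]
  [7] addr=0x11c blk=17 s=1: L1-HIT | VC [24]
  [8] addr=0x1ce blk=28 s=0: MISS | VC [24, 16]
  [9] addr=0x112 blk=17 s=1: L1-HIT | VC [24, 16]
  [10] addr=0x10e blk=16 s=0: VC-HIT | VC [24, 28]
  [11] addr=0x10f blk=16 s=0: L1-HIT | VC [24, 28]
  [12] addr=0x1c0 blk=28 s=0: VC-HIT | VC [24, 16]
  [13] addr=0x159 blk=21 s=1: MISS | VC [24, 16, 17]
  [14] addr=0x181 blk=24 s=0: VC-HIT | VC [28, 16, 17]

VC = [28, 16, 17]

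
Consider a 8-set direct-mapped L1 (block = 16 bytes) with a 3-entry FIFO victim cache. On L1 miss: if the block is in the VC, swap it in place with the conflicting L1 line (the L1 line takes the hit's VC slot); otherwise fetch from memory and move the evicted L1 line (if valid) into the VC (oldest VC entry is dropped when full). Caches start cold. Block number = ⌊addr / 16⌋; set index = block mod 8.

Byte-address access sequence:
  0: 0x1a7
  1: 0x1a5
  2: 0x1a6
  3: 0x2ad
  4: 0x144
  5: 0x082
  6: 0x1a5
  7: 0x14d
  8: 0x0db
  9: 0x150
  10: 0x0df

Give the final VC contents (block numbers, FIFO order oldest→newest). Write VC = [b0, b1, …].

  [0] addr=0x1a7 blk=26 s=2: MISS | VC []
  [1] addr=0x1a5 blk=26 s=2: L1-HIT | VC []
  [2] addr=0x1a6 blk=26 s=2: L1-HIT | VC []
  [3] addr=0x2ad blk=42 s=2: MISS | VC [26]
  [4] addr=0x144 blk=20 s=4: MISS | VC [26]
  [5] addr=0x82 blk=8 s=0: MISS | VC [26]
  [6] addr=0x1a5 blk=26 s=2: VC-HIT | VC [42]
  [7] addr=0x14d blk=20 s=4: L1-HIT | VC [42]
  [8] addr=0xdb blk=13 s=5: MISS | VC [42]
  [9] addr=0x150 blk=21 s=5: MISS | VC [42, 13]
  [10] addr=0xdf blk=13 s=5: VC-HIT | VC [42, 21]

VC = [42, 21]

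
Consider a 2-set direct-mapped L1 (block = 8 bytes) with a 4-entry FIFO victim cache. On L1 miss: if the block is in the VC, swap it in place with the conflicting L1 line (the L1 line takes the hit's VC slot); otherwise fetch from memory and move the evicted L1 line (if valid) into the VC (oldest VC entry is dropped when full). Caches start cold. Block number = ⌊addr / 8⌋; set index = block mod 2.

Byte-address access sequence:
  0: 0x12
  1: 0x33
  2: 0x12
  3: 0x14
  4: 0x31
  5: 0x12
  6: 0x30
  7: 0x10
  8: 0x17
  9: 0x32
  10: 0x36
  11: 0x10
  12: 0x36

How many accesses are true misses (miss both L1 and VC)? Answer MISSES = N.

  [0] addr=0x12 blk=2 s=0: MISS | VC []
  [1] addr=0x33 blk=6 s=0: MISS | VC [2]
  [2] addr=0x12 blk=2 s=0: VC-HIT | VC [6]
  [3] addr=0x14 blk=2 s=0: L1-HIT | VC [6]
  [4] addr=0x31 blk=6 s=0: VC-HIT | VC [2]
  [5] addr=0x12 blk=2 s=0: VC-HIT | VC [6]
  [6] addr=0x30 blk=6 s=0: VC-HIT | VC [2]
  [7] addr=0x10 blk=2 s=0: VC-HIT | VC [6]
  [8] addr=0x17 blk=2 s=0: L1-HIT | VC [6]
  [9] addr=0x32 blk=6 s=0: VC-HIT | VC [2]
  [10] addr=0x36 blk=6 s=0: L1-HIT | VC [2]
  [11] addr=0x10 blk=2 s=0: VC-HIT | VC [6]
  [12] addr=0x36 blk=6 s=0: VC-HIT | VC [2]

MISSES = 2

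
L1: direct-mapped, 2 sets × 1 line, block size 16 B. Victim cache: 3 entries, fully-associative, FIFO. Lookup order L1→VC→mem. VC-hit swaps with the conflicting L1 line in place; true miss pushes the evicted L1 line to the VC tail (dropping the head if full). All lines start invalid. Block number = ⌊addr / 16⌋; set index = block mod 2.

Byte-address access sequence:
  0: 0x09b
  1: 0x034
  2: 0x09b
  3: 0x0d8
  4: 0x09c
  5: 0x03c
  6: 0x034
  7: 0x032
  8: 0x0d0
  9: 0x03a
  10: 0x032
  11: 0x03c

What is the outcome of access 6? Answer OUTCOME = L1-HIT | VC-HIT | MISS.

OUTCOME = L1-HIT

  [0] addr=0x9b blk=9 s=1: MISS | VC []
  [1] addr=0x34 blk=3 s=1: MISS | VC [9]
  [2] addr=0x9b blk=9 s=1: VC-HIT | VC [3]
  [3] addr=0xd8 blk=13 s=1: MISS | VC [3, 9]
  [4] addr=0x9c blk=9 s=1: VC-HIT | VC [3, 13]
  [5] addr=0x3c blk=3 s=1: VC-HIT | VC [9, 13]
  [6] addr=0x34 blk=3 s=1: L1-HIT | VC [9, 13]
  [7] addr=0x32 blk=3 s=1: L1-HIT | VC [9, 13]
  [8] addr=0xd0 blk=13 s=1: VC-HIT | VC [9, 3]
  [9] addr=0x3a blk=3 s=1: VC-HIT | VC [9, 13]
  [10] addr=0x32 blk=3 s=1: L1-HIT | VC [9, 13]
  [11] addr=0x3c blk=3 s=1: L1-HIT | VC [9, 13]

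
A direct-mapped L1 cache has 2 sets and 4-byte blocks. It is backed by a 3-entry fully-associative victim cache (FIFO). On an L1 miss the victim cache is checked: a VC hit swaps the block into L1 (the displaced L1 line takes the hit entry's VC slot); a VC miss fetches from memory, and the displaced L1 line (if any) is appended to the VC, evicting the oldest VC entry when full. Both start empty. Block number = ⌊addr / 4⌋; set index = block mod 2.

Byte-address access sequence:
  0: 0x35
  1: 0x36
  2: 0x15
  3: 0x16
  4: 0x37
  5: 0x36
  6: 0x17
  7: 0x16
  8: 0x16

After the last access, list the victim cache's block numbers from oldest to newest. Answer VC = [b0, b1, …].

#0 0x35→b13/s1 MISS; vc=[]
#1 0x36→b13/s1 L1-HIT; vc=[]
#2 0x15→b5/s1 MISS; vc=[13]
#3 0x16→b5/s1 L1-HIT; vc=[13]
#4 0x37→b13/s1 VC-HIT; vc=[5]
#5 0x36→b13/s1 L1-HIT; vc=[5]
#6 0x17→b5/s1 VC-HIT; vc=[13]
#7 0x16→b5/s1 L1-HIT; vc=[13]
#8 0x16→b5/s1 L1-HIT; vc=[13]

VC = [13]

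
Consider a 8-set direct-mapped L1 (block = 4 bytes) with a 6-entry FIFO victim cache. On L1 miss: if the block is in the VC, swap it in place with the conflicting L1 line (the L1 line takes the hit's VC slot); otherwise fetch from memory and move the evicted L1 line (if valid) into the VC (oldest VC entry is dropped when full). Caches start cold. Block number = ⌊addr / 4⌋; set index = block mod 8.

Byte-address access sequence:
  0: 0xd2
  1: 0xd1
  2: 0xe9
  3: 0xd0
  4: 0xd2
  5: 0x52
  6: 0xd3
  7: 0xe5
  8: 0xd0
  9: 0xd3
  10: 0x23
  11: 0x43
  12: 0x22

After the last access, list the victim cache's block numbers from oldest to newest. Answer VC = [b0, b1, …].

  [0] addr=0xd2 blk=52 s=4: MISS | VC []
  [1] addr=0xd1 blk=52 s=4: L1-HIT | VC []
  [2] addr=0xe9 blk=58 s=2: MISS | VC []
  [3] addr=0xd0 blk=52 s=4: L1-HIT | VC []
  [4] addr=0xd2 blk=52 s=4: L1-HIT | VC []
  [5] addr=0x52 blk=20 s=4: MISS | VC [52]
  [6] addr=0xd3 blk=52 s=4: VC-HIT | VC [20]
  [7] addr=0xe5 blk=57 s=1: MISS | VC [20]
  [8] addr=0xd0 blk=52 s=4: L1-HIT | VC [20]
  [9] addr=0xd3 blk=52 s=4: L1-HIT | VC [20]
  [10] addr=0x23 blk=8 s=0: MISS | VC [20]
  [11] addr=0x43 blk=16 s=0: MISS | VC [20, 8]
  [12] addr=0x22 blk=8 s=0: VC-HIT | VC [20, 16]

VC = [20, 16]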